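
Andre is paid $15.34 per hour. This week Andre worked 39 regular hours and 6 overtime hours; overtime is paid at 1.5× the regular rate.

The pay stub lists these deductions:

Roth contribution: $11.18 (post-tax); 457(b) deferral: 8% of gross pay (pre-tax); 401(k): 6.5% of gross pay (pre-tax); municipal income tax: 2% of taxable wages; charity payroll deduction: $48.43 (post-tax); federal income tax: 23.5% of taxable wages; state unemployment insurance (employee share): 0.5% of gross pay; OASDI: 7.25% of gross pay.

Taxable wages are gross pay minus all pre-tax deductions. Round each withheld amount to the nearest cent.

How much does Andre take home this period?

$352.35

Regular pay: 39 × $15.34 = $598.26
Overtime pay: 6 × $15.34 × 1.5 = $138.06
Gross pay = $598.26 + $138.06 = $736.32
401(k): $736.32 × 0.065 = $47.86
457(b) deferral: $736.32 × 0.08 = $58.91
Pre-tax total = $47.86 + $58.91 = $106.77
Taxable wages = $736.32 − $106.77 = $629.55
Municipal income tax: $629.55 × 0.02 = $12.59
Federal income tax: $629.55 × 0.235 = $147.94
OASDI: $736.32 × 0.0725 = $53.38
State unemployment insurance (employee share): $736.32 × 0.005 = $3.68
Charity payroll deduction: $48.43
Roth contribution: $11.18
Total deductions = $47.86 + $58.91 + $12.59 + $147.94 + $53.38 + $3.68 + $48.43 + $11.18 = $383.97
Net pay = $736.32 − $383.97 = $352.35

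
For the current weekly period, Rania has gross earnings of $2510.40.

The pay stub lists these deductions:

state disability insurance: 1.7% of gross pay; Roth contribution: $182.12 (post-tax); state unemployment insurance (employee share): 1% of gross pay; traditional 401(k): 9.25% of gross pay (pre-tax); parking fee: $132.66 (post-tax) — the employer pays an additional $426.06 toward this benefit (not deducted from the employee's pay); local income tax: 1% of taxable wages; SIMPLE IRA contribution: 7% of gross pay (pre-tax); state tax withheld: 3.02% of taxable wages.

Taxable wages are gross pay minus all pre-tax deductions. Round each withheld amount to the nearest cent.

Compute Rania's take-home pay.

SIMPLE IRA contribution: $2510.40 × 0.07 = $175.73
Traditional 401(k): $2510.40 × 0.0925 = $232.21
Pre-tax total = $175.73 + $232.21 = $407.94
Taxable wages = $2510.40 − $407.94 = $2102.46
Local income tax: $2102.46 × 0.01 = $21.02
State tax withheld: $2102.46 × 0.0302 = $63.49
State unemployment insurance (employee share): $2510.40 × 0.01 = $25.10
State disability insurance: $2510.40 × 0.017 = $42.68
Parking fee: $132.66
Roth contribution: $182.12
(Employer's $426.06 toward parking fee is not withheld from the employee.)
Total deductions = $175.73 + $232.21 + $21.02 + $63.49 + $25.10 + $42.68 + $132.66 + $182.12 = $875.01
Net pay = $2510.40 − $875.01 = $1635.39

$1635.39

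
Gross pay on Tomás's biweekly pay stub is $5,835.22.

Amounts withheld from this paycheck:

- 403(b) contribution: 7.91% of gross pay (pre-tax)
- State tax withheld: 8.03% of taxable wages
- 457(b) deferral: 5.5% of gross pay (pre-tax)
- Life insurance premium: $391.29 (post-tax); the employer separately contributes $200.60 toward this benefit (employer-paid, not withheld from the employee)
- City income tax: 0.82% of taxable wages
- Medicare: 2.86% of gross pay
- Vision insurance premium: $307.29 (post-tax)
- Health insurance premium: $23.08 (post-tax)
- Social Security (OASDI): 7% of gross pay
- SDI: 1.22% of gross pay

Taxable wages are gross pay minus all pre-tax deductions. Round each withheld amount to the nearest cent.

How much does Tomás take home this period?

$3,237.34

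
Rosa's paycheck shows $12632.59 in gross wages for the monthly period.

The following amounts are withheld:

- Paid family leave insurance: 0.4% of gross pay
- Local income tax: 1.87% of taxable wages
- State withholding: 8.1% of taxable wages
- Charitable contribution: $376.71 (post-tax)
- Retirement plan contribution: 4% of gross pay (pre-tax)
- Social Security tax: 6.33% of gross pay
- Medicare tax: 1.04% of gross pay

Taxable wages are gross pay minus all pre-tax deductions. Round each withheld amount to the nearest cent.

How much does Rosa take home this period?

$9559.94

Retirement plan contribution: $12632.59 × 0.04 = $505.30
Taxable wages = $12632.59 − $505.30 = $12127.29
State withholding: $12127.29 × 0.081 = $982.31
Local income tax: $12127.29 × 0.0187 = $226.78
Paid family leave insurance: $12632.59 × 0.004 = $50.53
Social Security tax: $12632.59 × 0.0633 = $799.64
Medicare tax: $12632.59 × 0.0104 = $131.38
Charitable contribution: $376.71
Total deductions = $505.30 + $982.31 + $226.78 + $50.53 + $799.64 + $131.38 + $376.71 = $3072.65
Net pay = $12632.59 − $3072.65 = $9559.94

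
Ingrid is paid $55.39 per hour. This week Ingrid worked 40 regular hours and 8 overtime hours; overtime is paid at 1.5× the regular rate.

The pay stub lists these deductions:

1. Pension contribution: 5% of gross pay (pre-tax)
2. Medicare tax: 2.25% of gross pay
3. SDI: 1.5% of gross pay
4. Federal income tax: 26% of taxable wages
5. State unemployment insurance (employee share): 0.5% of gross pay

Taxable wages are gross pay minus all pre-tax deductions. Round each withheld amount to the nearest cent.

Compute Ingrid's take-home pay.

$1902.43

Regular pay: 40 × $55.39 = $2215.60
Overtime pay: 8 × $55.39 × 1.5 = $664.68
Gross pay = $2215.60 + $664.68 = $2880.28
Pension contribution: $2880.28 × 0.05 = $144.01
Taxable wages = $2880.28 − $144.01 = $2736.27
Federal income tax: $2736.27 × 0.26 = $711.43
SDI: $2880.28 × 0.015 = $43.20
Medicare tax: $2880.28 × 0.0225 = $64.81
State unemployment insurance (employee share): $2880.28 × 0.005 = $14.40
Total deductions = $144.01 + $711.43 + $43.20 + $64.81 + $14.40 = $977.85
Net pay = $2880.28 − $977.85 = $1902.43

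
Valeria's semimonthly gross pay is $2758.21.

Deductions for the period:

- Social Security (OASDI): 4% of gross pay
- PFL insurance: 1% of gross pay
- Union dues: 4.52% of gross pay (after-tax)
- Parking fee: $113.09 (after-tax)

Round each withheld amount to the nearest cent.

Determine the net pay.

$2382.54

Social Security (OASDI): $2758.21 × 0.04 = $110.33
PFL insurance: $2758.21 × 0.01 = $27.58
Parking fee: $113.09
Union dues: $2758.21 × 0.0452 = $124.67
Total deductions = $110.33 + $27.58 + $113.09 + $124.67 = $375.67
Net pay = $2758.21 − $375.67 = $2382.54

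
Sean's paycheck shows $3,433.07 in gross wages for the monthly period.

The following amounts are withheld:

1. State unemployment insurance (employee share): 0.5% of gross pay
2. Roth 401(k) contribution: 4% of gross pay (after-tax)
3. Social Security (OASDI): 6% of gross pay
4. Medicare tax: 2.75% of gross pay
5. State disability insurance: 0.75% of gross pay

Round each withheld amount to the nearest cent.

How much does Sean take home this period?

$2,952.44

State disability insurance: $3,433.07 × 0.0075 = $25.75
Social Security (OASDI): $3,433.07 × 0.06 = $205.98
Medicare tax: $3,433.07 × 0.0275 = $94.41
State unemployment insurance (employee share): $3,433.07 × 0.005 = $17.17
Roth 401(k) contribution: $3,433.07 × 0.04 = $137.32
Total deductions = $25.75 + $205.98 + $94.41 + $17.17 + $137.32 = $480.63
Net pay = $3,433.07 − $480.63 = $2,952.44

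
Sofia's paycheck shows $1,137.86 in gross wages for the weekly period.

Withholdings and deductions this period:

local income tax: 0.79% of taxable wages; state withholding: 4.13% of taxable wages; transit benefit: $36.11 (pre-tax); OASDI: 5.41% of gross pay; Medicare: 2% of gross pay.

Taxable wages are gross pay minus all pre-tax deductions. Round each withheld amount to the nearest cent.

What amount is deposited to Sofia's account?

$963.23

Transit benefit: $36.11
Taxable wages = $1,137.86 − $36.11 = $1,101.75
State withholding: $1,101.75 × 0.0413 = $45.50
Local income tax: $1,101.75 × 0.0079 = $8.70
Medicare: $1,137.86 × 0.02 = $22.76
OASDI: $1,137.86 × 0.0541 = $61.56
Total deductions = $36.11 + $45.50 + $8.70 + $22.76 + $61.56 = $174.63
Net pay = $1,137.86 − $174.63 = $963.23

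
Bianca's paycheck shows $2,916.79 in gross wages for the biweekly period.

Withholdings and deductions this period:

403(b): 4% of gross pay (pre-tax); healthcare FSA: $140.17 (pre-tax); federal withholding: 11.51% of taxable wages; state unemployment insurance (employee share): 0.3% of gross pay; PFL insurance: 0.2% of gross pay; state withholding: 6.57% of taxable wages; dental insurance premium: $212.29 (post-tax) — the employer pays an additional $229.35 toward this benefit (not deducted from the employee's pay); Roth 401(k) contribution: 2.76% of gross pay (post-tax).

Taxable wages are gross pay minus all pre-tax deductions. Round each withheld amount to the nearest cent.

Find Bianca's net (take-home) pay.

$1,871.66

Healthcare FSA: $140.17
403(b): $2,916.79 × 0.04 = $116.67
Pre-tax total = $140.17 + $116.67 = $256.84
Taxable wages = $2,916.79 − $256.84 = $2,659.95
State withholding: $2,659.95 × 0.0657 = $174.76
Federal withholding: $2,659.95 × 0.1151 = $306.16
State unemployment insurance (employee share): $2,916.79 × 0.003 = $8.75
PFL insurance: $2,916.79 × 0.002 = $5.83
Roth 401(k) contribution: $2,916.79 × 0.0276 = $80.50
Dental insurance premium: $212.29
(Employer's $229.35 toward dental insurance premium is not withheld from the employee.)
Total deductions = $140.17 + $116.67 + $174.76 + $306.16 + $8.75 + $5.83 + $80.50 + $212.29 = $1,045.13
Net pay = $2,916.79 − $1,045.13 = $1,871.66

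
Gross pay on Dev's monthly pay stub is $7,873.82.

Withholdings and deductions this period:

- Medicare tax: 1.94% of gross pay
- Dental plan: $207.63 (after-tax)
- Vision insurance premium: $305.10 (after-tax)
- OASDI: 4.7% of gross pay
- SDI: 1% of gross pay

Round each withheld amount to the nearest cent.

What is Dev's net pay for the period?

$6,759.53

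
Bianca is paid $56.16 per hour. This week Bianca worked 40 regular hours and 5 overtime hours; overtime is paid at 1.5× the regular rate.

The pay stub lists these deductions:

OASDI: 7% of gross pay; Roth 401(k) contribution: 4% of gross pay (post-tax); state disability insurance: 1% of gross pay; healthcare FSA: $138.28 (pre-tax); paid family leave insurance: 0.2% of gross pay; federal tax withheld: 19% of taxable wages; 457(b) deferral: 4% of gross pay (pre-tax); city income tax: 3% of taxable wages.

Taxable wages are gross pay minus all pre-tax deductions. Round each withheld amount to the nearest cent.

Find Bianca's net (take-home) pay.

Regular pay: 40 × $56.16 = $2246.40
Overtime pay: 5 × $56.16 × 1.5 = $421.20
Gross pay = $2246.40 + $421.20 = $2667.60
457(b) deferral: $2667.60 × 0.04 = $106.70
Healthcare FSA: $138.28
Pre-tax total = $106.70 + $138.28 = $244.98
Taxable wages = $2667.60 − $244.98 = $2422.62
Federal tax withheld: $2422.62 × 0.19 = $460.30
City income tax: $2422.62 × 0.03 = $72.68
State disability insurance: $2667.60 × 0.01 = $26.68
Paid family leave insurance: $2667.60 × 0.002 = $5.34
OASDI: $2667.60 × 0.07 = $186.73
Roth 401(k) contribution: $2667.60 × 0.04 = $106.70
Total deductions = $106.70 + $138.28 + $460.30 + $72.68 + $26.68 + $5.34 + $186.73 + $106.70 = $1103.41
Net pay = $2667.60 − $1103.41 = $1564.19

$1564.19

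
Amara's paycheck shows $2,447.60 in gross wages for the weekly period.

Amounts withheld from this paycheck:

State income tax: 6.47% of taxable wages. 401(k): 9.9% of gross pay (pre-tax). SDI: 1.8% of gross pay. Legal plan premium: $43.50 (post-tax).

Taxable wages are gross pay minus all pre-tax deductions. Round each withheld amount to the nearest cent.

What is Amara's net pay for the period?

401(k): $2,447.60 × 0.099 = $242.31
Taxable wages = $2,447.60 − $242.31 = $2,205.29
State income tax: $2,205.29 × 0.0647 = $142.68
SDI: $2,447.60 × 0.018 = $44.06
Legal plan premium: $43.50
Total deductions = $242.31 + $142.68 + $44.06 + $43.50 = $472.55
Net pay = $2,447.60 − $472.55 = $1,975.05

$1,975.05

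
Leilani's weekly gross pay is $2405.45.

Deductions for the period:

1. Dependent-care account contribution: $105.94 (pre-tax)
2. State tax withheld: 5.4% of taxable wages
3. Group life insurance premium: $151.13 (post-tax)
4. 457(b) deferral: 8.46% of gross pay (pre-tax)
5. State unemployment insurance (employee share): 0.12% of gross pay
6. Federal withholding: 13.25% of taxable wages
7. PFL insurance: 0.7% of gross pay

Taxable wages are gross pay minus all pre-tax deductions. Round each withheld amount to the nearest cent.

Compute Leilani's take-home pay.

$1534.25

457(b) deferral: $2405.45 × 0.0846 = $203.50
Dependent-care account contribution: $105.94
Pre-tax total = $203.50 + $105.94 = $309.44
Taxable wages = $2405.45 − $309.44 = $2096.01
Federal withholding: $2096.01 × 0.1325 = $277.72
State tax withheld: $2096.01 × 0.054 = $113.18
State unemployment insurance (employee share): $2405.45 × 0.0012 = $2.89
PFL insurance: $2405.45 × 0.007 = $16.84
Group life insurance premium: $151.13
Total deductions = $203.50 + $105.94 + $277.72 + $113.18 + $2.89 + $16.84 + $151.13 = $871.20
Net pay = $2405.45 − $871.20 = $1534.25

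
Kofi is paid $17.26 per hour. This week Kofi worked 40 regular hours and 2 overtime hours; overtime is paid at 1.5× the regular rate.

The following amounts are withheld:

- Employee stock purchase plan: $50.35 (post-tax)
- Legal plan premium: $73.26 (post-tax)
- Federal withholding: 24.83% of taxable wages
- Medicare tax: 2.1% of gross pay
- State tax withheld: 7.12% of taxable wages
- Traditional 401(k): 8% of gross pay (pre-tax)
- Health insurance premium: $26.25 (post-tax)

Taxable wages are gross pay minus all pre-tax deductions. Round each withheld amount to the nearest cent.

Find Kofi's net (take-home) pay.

$299.20

Regular pay: 40 × $17.26 = $690.40
Overtime pay: 2 × $17.26 × 1.5 = $51.78
Gross pay = $690.40 + $51.78 = $742.18
Traditional 401(k): $742.18 × 0.08 = $59.37
Taxable wages = $742.18 − $59.37 = $682.81
State tax withheld: $682.81 × 0.0712 = $48.62
Federal withholding: $682.81 × 0.2483 = $169.54
Medicare tax: $742.18 × 0.021 = $15.59
Employee stock purchase plan: $50.35
Health insurance premium: $26.25
Legal plan premium: $73.26
Total deductions = $59.37 + $48.62 + $169.54 + $15.59 + $50.35 + $26.25 + $73.26 = $442.98
Net pay = $742.18 − $442.98 = $299.20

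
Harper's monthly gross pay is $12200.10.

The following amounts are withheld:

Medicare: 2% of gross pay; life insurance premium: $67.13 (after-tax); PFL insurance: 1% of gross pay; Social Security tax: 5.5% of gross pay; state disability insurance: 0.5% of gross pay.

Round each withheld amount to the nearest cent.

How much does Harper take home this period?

PFL insurance: $12200.10 × 0.01 = $122.00
Social Security tax: $12200.10 × 0.055 = $671.01
Medicare: $12200.10 × 0.02 = $244.00
State disability insurance: $12200.10 × 0.005 = $61.00
Life insurance premium: $67.13
Total deductions = $122.00 + $671.01 + $244.00 + $61.00 + $67.13 = $1165.14
Net pay = $12200.10 − $1165.14 = $11034.96

$11034.96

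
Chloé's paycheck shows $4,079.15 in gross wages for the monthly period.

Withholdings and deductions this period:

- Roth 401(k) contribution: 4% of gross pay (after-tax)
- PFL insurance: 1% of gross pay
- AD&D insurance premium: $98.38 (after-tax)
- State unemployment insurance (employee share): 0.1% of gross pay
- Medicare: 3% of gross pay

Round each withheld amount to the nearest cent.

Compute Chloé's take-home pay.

$3,650.36

State unemployment insurance (employee share): $4,079.15 × 0.001 = $4.08
PFL insurance: $4,079.15 × 0.01 = $40.79
Medicare: $4,079.15 × 0.03 = $122.37
Roth 401(k) contribution: $4,079.15 × 0.04 = $163.17
AD&D insurance premium: $98.38
Total deductions = $4.08 + $40.79 + $122.37 + $163.17 + $98.38 = $428.79
Net pay = $4,079.15 − $428.79 = $3,650.36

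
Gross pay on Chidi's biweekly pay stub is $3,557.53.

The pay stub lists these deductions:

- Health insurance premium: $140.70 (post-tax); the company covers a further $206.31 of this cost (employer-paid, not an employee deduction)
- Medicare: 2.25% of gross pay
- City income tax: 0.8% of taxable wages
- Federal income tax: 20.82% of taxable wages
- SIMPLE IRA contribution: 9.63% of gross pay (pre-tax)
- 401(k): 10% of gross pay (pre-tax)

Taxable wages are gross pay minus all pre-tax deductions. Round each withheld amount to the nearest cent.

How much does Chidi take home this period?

$2,020.30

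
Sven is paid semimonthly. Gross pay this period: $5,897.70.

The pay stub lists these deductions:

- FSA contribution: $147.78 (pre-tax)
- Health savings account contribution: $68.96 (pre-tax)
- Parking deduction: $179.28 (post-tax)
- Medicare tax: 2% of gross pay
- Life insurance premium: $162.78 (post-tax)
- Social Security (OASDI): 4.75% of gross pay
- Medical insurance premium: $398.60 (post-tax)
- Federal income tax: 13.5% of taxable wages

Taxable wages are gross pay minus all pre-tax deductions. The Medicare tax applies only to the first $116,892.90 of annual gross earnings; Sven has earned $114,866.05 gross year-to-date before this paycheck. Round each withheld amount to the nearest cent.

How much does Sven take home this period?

Health savings account contribution: $68.96
FSA contribution: $147.78
Pre-tax total = $68.96 + $147.78 = $216.74
Taxable wages = $5,897.70 − $216.74 = $5,680.96
Federal income tax: $5,680.96 × 0.135 = $766.93
Medicare tax: only $116,892.90 − $114,866.05 = $2,026.85 of this check is subject → $2,026.85 × 0.02 = $40.54
Social Security (OASDI): $5,897.70 × 0.0475 = $280.14
Medical insurance premium: $398.60
Parking deduction: $179.28
Life insurance premium: $162.78
Total deductions = $68.96 + $147.78 + $766.93 + $40.54 + $280.14 + $398.60 + $179.28 + $162.78 = $2,045.01
Net pay = $5,897.70 − $2,045.01 = $3,852.69

$3,852.69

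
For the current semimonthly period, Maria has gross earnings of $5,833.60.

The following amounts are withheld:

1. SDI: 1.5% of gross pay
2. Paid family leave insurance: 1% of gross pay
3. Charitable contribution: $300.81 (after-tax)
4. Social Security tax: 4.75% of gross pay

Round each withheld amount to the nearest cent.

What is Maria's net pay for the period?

$5,109.85

SDI: $5,833.60 × 0.015 = $87.50
Social Security tax: $5,833.60 × 0.0475 = $277.10
Paid family leave insurance: $5,833.60 × 0.01 = $58.34
Charitable contribution: $300.81
Total deductions = $87.50 + $277.10 + $58.34 + $300.81 = $723.75
Net pay = $5,833.60 − $723.75 = $5,109.85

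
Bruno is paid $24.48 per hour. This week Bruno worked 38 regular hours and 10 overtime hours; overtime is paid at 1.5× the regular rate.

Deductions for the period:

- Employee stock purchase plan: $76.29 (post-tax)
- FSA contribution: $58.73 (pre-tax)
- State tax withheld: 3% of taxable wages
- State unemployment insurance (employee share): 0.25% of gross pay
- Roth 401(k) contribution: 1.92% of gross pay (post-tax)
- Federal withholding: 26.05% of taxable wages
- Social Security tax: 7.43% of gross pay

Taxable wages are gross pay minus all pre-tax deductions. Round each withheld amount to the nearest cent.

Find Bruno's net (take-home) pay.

$678.03

Regular pay: 38 × $24.48 = $930.24
Overtime pay: 10 × $24.48 × 1.5 = $367.20
Gross pay = $930.24 + $367.20 = $1,297.44
FSA contribution: $58.73
Taxable wages = $1,297.44 − $58.73 = $1,238.71
State tax withheld: $1,238.71 × 0.03 = $37.16
Federal withholding: $1,238.71 × 0.2605 = $322.68
Social Security tax: $1,297.44 × 0.0743 = $96.40
State unemployment insurance (employee share): $1,297.44 × 0.0025 = $3.24
Employee stock purchase plan: $76.29
Roth 401(k) contribution: $1,297.44 × 0.0192 = $24.91
Total deductions = $58.73 + $37.16 + $322.68 + $96.40 + $3.24 + $76.29 + $24.91 = $619.41
Net pay = $1,297.44 − $619.41 = $678.03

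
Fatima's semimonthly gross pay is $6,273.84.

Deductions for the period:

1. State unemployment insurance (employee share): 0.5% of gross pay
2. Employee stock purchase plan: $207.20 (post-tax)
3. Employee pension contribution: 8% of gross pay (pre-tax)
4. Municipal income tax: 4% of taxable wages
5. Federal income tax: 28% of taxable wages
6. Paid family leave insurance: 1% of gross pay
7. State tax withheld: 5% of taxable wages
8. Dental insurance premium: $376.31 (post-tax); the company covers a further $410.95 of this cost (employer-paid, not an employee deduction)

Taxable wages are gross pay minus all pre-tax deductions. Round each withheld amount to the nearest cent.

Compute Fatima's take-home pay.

$2,958.69

Employee pension contribution: $6,273.84 × 0.08 = $501.91
Taxable wages = $6,273.84 − $501.91 = $5,771.93
State tax withheld: $5,771.93 × 0.05 = $288.60
Municipal income tax: $5,771.93 × 0.04 = $230.88
Federal income tax: $5,771.93 × 0.28 = $1,616.14
State unemployment insurance (employee share): $6,273.84 × 0.005 = $31.37
Paid family leave insurance: $6,273.84 × 0.01 = $62.74
Employee stock purchase plan: $207.20
Dental insurance premium: $376.31
(Employer's $410.95 toward dental insurance premium is not withheld from the employee.)
Total deductions = $501.91 + $288.60 + $230.88 + $1,616.14 + $31.37 + $62.74 + $207.20 + $376.31 = $3,315.15
Net pay = $6,273.84 − $3,315.15 = $2,958.69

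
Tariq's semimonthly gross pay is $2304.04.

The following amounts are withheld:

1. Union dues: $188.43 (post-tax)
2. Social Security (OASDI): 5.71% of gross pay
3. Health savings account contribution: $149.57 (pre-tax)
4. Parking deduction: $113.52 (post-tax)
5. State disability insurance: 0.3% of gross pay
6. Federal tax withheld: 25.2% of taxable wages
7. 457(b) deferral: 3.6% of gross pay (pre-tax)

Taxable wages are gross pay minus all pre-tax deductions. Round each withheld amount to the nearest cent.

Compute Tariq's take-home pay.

$1109.08

Health savings account contribution: $149.57
457(b) deferral: $2304.04 × 0.036 = $82.95
Pre-tax total = $149.57 + $82.95 = $232.52
Taxable wages = $2304.04 − $232.52 = $2071.52
Federal tax withheld: $2071.52 × 0.252 = $522.02
State disability insurance: $2304.04 × 0.003 = $6.91
Social Security (OASDI): $2304.04 × 0.0571 = $131.56
Union dues: $188.43
Parking deduction: $113.52
Total deductions = $149.57 + $82.95 + $522.02 + $6.91 + $131.56 + $188.43 + $113.52 = $1194.96
Net pay = $2304.04 − $1194.96 = $1109.08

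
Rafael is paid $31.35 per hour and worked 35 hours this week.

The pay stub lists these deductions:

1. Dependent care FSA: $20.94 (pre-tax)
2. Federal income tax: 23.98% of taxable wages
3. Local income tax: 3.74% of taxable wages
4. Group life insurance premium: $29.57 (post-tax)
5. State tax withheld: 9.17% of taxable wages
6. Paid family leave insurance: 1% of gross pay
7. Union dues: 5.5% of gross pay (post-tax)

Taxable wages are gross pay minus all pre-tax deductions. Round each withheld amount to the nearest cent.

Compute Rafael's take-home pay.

Gross pay: 35 × $31.35 = $1,097.25
Dependent care FSA: $20.94
Taxable wages = $1,097.25 − $20.94 = $1,076.31
Local income tax: $1,076.31 × 0.0374 = $40.25
State tax withheld: $1,076.31 × 0.0917 = $98.70
Federal income tax: $1,076.31 × 0.2398 = $258.10
Paid family leave insurance: $1,097.25 × 0.01 = $10.97
Union dues: $1,097.25 × 0.055 = $60.35
Group life insurance premium: $29.57
Total deductions = $20.94 + $40.25 + $98.70 + $258.10 + $10.97 + $60.35 + $29.57 = $518.88
Net pay = $1,097.25 − $518.88 = $578.37

$578.37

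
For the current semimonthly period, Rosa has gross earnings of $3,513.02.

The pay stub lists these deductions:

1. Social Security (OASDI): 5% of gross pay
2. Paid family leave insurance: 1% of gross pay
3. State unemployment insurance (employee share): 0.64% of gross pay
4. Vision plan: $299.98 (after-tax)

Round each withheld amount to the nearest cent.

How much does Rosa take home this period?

Paid family leave insurance: $3,513.02 × 0.01 = $35.13
State unemployment insurance (employee share): $3,513.02 × 0.0064 = $22.48
Social Security (OASDI): $3,513.02 × 0.05 = $175.65
Vision plan: $299.98
Total deductions = $35.13 + $22.48 + $175.65 + $299.98 = $533.24
Net pay = $3,513.02 − $533.24 = $2,979.78

$2,979.78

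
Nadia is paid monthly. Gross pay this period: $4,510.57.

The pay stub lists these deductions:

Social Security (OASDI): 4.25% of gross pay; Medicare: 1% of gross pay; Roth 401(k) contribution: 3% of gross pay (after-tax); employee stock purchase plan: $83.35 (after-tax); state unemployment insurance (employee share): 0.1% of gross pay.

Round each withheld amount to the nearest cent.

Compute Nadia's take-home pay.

Medicare: $4,510.57 × 0.01 = $45.11
State unemployment insurance (employee share): $4,510.57 × 0.001 = $4.51
Social Security (OASDI): $4,510.57 × 0.0425 = $191.70
Roth 401(k) contribution: $4,510.57 × 0.03 = $135.32
Employee stock purchase plan: $83.35
Total deductions = $45.11 + $4.51 + $191.70 + $135.32 + $83.35 = $459.99
Net pay = $4,510.57 − $459.99 = $4,050.58

$4,050.58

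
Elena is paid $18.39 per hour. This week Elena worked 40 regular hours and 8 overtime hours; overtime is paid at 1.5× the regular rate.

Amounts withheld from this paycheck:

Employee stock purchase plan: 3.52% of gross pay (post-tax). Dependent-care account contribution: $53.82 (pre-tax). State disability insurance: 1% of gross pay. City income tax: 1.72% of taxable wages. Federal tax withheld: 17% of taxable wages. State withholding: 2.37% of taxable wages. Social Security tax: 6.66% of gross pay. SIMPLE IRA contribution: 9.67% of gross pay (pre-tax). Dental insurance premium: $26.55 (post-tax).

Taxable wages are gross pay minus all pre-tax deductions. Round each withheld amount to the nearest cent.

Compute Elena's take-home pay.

$505.70

Regular pay: 40 × $18.39 = $735.60
Overtime pay: 8 × $18.39 × 1.5 = $220.68
Gross pay = $735.60 + $220.68 = $956.28
SIMPLE IRA contribution: $956.28 × 0.0967 = $92.47
Dependent-care account contribution: $53.82
Pre-tax total = $92.47 + $53.82 = $146.29
Taxable wages = $956.28 − $146.29 = $809.99
City income tax: $809.99 × 0.0172 = $13.93
State withholding: $809.99 × 0.0237 = $19.20
Federal tax withheld: $809.99 × 0.17 = $137.70
State disability insurance: $956.28 × 0.01 = $9.56
Social Security tax: $956.28 × 0.0666 = $63.69
Employee stock purchase plan: $956.28 × 0.0352 = $33.66
Dental insurance premium: $26.55
Total deductions = $92.47 + $53.82 + $13.93 + $19.20 + $137.70 + $9.56 + $63.69 + $33.66 + $26.55 = $450.58
Net pay = $956.28 − $450.58 = $505.70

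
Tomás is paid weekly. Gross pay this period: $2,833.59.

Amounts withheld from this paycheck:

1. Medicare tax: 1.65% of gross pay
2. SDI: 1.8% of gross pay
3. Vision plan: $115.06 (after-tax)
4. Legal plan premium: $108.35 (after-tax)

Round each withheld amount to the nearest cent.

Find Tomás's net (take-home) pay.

$2,512.43

Medicare tax: $2,833.59 × 0.0165 = $46.75
SDI: $2,833.59 × 0.018 = $51.00
Vision plan: $115.06
Legal plan premium: $108.35
Total deductions = $46.75 + $51.00 + $115.06 + $108.35 = $321.16
Net pay = $2,833.59 − $321.16 = $2,512.43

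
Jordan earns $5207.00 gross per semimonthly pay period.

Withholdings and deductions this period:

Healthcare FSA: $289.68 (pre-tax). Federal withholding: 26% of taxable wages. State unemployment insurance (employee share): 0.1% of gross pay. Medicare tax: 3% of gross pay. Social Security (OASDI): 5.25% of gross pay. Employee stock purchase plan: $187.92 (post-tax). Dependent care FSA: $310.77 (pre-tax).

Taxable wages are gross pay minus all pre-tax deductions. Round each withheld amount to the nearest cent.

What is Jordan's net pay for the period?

Dependent care FSA: $310.77
Healthcare FSA: $289.68
Pre-tax total = $310.77 + $289.68 = $600.45
Taxable wages = $5207.00 − $600.45 = $4606.55
Federal withholding: $4606.55 × 0.26 = $1197.70
Medicare tax: $5207.00 × 0.03 = $156.21
State unemployment insurance (employee share): $5207.00 × 0.001 = $5.21
Social Security (OASDI): $5207.00 × 0.0525 = $273.37
Employee stock purchase plan: $187.92
Total deductions = $310.77 + $289.68 + $1197.70 + $156.21 + $5.21 + $273.37 + $187.92 = $2420.86
Net pay = $5207.00 − $2420.86 = $2786.14

$2786.14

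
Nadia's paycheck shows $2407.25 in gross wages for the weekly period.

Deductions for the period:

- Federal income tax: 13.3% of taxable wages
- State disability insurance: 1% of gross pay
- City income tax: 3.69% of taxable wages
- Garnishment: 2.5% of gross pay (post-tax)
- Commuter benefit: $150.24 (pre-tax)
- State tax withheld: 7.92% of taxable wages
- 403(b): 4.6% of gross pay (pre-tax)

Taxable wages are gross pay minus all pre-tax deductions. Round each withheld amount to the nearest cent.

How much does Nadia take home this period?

403(b): $2407.25 × 0.046 = $110.73
Commuter benefit: $150.24
Pre-tax total = $110.73 + $150.24 = $260.97
Taxable wages = $2407.25 − $260.97 = $2146.28
City income tax: $2146.28 × 0.0369 = $79.20
Federal income tax: $2146.28 × 0.133 = $285.46
State tax withheld: $2146.28 × 0.0792 = $169.99
State disability insurance: $2407.25 × 0.01 = $24.07
Garnishment: $2407.25 × 0.025 = $60.18
Total deductions = $110.73 + $150.24 + $79.20 + $285.46 + $169.99 + $24.07 + $60.18 = $879.87
Net pay = $2407.25 − $879.87 = $1527.38

$1527.38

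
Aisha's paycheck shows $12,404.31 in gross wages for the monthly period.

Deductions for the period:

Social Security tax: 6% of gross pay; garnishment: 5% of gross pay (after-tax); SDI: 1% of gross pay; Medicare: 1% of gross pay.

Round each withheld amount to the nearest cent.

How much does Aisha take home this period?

Social Security tax: $12,404.31 × 0.06 = $744.26
SDI: $12,404.31 × 0.01 = $124.04
Medicare: $12,404.31 × 0.01 = $124.04
Garnishment: $12,404.31 × 0.05 = $620.22
Total deductions = $744.26 + $124.04 + $124.04 + $620.22 = $1,612.56
Net pay = $12,404.31 − $1,612.56 = $10,791.75

$10,791.75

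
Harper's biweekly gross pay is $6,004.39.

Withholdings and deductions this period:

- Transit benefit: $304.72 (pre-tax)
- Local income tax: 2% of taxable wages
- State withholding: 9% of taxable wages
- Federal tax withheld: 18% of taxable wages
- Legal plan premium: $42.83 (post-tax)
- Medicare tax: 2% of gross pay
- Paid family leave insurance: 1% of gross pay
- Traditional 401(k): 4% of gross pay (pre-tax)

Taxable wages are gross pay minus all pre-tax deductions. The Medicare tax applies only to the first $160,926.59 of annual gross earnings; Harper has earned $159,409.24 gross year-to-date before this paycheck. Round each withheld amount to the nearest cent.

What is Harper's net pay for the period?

Traditional 401(k): $6,004.39 × 0.04 = $240.18
Transit benefit: $304.72
Pre-tax total = $240.18 + $304.72 = $544.90
Taxable wages = $6,004.39 − $544.90 = $5,459.49
State withholding: $5,459.49 × 0.09 = $491.35
Local income tax: $5,459.49 × 0.02 = $109.19
Federal tax withheld: $5,459.49 × 0.18 = $982.71
Paid family leave insurance: $6,004.39 × 0.01 = $60.04
Medicare tax: only $160,926.59 − $159,409.24 = $1,517.35 of this check is subject → $1,517.35 × 0.02 = $30.35
Legal plan premium: $42.83
Total deductions = $240.18 + $304.72 + $491.35 + $109.19 + $982.71 + $60.04 + $30.35 + $42.83 = $2,261.37
Net pay = $6,004.39 − $2,261.37 = $3,743.02

$3,743.02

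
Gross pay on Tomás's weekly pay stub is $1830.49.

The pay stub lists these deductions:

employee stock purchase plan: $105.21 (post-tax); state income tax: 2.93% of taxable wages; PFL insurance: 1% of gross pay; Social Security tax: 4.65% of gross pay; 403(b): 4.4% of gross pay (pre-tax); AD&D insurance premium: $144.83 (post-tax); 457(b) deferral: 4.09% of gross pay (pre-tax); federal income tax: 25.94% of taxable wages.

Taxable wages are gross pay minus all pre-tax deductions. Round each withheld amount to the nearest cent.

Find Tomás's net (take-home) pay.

403(b): $1830.49 × 0.044 = $80.54
457(b) deferral: $1830.49 × 0.0409 = $74.87
Pre-tax total = $80.54 + $74.87 = $155.41
Taxable wages = $1830.49 − $155.41 = $1675.08
State income tax: $1675.08 × 0.0293 = $49.08
Federal income tax: $1675.08 × 0.2594 = $434.52
Social Security tax: $1830.49 × 0.0465 = $85.12
PFL insurance: $1830.49 × 0.01 = $18.30
Employee stock purchase plan: $105.21
AD&D insurance premium: $144.83
Total deductions = $80.54 + $74.87 + $49.08 + $434.52 + $85.12 + $18.30 + $105.21 + $144.83 = $992.47
Net pay = $1830.49 − $992.47 = $838.02

$838.02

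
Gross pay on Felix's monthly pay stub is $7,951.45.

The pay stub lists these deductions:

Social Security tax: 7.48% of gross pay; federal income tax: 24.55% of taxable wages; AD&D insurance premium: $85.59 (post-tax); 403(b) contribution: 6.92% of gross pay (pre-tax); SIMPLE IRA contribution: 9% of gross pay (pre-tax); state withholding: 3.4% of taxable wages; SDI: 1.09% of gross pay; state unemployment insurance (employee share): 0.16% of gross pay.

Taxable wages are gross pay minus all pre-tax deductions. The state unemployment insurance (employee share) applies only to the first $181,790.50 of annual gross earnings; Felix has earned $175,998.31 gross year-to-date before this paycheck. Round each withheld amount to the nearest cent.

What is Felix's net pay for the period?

$4,040.66

SIMPLE IRA contribution: $7,951.45 × 0.09 = $715.63
403(b) contribution: $7,951.45 × 0.0692 = $550.24
Pre-tax total = $715.63 + $550.24 = $1,265.87
Taxable wages = $7,951.45 − $1,265.87 = $6,685.58
State withholding: $6,685.58 × 0.034 = $227.31
Federal income tax: $6,685.58 × 0.2455 = $1,641.31
State unemployment insurance (employee share): only $181,790.50 − $175,998.31 = $5,792.19 of this check is subject → $5,792.19 × 0.0016 = $9.27
Social Security tax: $7,951.45 × 0.0748 = $594.77
SDI: $7,951.45 × 0.0109 = $86.67
AD&D insurance premium: $85.59
Total deductions = $715.63 + $550.24 + $227.31 + $1,641.31 + $9.27 + $594.77 + $86.67 + $85.59 = $3,910.79
Net pay = $7,951.45 − $3,910.79 = $4,040.66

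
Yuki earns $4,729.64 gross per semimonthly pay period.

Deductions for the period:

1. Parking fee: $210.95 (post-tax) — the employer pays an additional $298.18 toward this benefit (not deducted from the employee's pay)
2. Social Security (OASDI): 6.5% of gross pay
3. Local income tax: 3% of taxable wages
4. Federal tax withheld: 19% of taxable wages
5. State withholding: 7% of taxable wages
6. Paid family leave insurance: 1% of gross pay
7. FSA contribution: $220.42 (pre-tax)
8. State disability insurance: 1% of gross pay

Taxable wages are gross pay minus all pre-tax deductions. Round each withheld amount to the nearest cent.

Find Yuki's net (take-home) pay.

$2,588.56

FSA contribution: $220.42
Taxable wages = $4,729.64 − $220.42 = $4,509.22
Federal tax withheld: $4,509.22 × 0.19 = $856.75
Local income tax: $4,509.22 × 0.03 = $135.28
State withholding: $4,509.22 × 0.07 = $315.65
State disability insurance: $4,729.64 × 0.01 = $47.30
Paid family leave insurance: $4,729.64 × 0.01 = $47.30
Social Security (OASDI): $4,729.64 × 0.065 = $307.43
Parking fee: $210.95
(Employer's $298.18 toward parking fee is not withheld from the employee.)
Total deductions = $220.42 + $856.75 + $135.28 + $315.65 + $47.30 + $47.30 + $307.43 + $210.95 = $2,141.08
Net pay = $4,729.64 − $2,141.08 = $2,588.56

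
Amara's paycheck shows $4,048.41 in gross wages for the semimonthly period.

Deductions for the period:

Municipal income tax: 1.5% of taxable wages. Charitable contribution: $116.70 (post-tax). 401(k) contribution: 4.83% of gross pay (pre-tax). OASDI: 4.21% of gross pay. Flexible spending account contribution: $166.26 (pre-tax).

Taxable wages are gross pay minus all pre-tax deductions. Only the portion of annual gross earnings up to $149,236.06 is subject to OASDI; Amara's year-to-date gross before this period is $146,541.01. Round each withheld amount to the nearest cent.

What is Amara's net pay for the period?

$3,401.15

Flexible spending account contribution: $166.26
401(k) contribution: $4,048.41 × 0.0483 = $195.54
Pre-tax total = $166.26 + $195.54 = $361.80
Taxable wages = $4,048.41 − $361.80 = $3,686.61
Municipal income tax: $3,686.61 × 0.015 = $55.30
OASDI: only $149,236.06 − $146,541.01 = $2,695.05 of this check is subject → $2,695.05 × 0.0421 = $113.46
Charitable contribution: $116.70
Total deductions = $166.26 + $195.54 + $55.30 + $113.46 + $116.70 = $647.26
Net pay = $4,048.41 − $647.26 = $3,401.15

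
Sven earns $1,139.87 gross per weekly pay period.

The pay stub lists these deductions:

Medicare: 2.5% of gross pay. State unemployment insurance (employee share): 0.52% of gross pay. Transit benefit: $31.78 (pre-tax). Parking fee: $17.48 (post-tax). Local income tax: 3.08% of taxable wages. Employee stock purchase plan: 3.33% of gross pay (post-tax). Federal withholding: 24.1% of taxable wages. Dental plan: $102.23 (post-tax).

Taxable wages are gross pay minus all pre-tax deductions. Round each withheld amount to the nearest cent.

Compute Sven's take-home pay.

Transit benefit: $31.78
Taxable wages = $1,139.87 − $31.78 = $1,108.09
Federal withholding: $1,108.09 × 0.241 = $267.05
Local income tax: $1,108.09 × 0.0308 = $34.13
State unemployment insurance (employee share): $1,139.87 × 0.0052 = $5.93
Medicare: $1,139.87 × 0.025 = $28.50
Parking fee: $17.48
Employee stock purchase plan: $1,139.87 × 0.0333 = $37.96
Dental plan: $102.23
Total deductions = $31.78 + $267.05 + $34.13 + $5.93 + $28.50 + $17.48 + $37.96 + $102.23 = $525.06
Net pay = $1,139.87 − $525.06 = $614.81

$614.81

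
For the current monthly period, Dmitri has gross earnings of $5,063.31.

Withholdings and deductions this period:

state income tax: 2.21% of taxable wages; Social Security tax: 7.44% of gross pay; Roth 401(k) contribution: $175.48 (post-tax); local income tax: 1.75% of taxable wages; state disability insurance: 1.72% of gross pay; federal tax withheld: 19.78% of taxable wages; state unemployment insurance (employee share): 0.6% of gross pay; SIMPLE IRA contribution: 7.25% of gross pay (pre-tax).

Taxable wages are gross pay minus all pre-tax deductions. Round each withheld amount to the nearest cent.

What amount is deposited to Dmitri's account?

$2,911.68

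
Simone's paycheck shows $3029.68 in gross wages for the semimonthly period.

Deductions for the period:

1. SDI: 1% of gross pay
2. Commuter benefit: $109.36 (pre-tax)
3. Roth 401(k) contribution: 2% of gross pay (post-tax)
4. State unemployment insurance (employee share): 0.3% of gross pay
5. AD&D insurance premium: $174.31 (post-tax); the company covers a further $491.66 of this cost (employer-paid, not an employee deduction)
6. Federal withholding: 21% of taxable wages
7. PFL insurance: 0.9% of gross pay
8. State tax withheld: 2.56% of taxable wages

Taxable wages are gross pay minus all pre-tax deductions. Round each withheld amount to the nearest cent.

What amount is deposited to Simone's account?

Commuter benefit: $109.36
Taxable wages = $3029.68 − $109.36 = $2920.32
Federal withholding: $2920.32 × 0.21 = $613.27
State tax withheld: $2920.32 × 0.0256 = $74.76
State unemployment insurance (employee share): $3029.68 × 0.003 = $9.09
PFL insurance: $3029.68 × 0.009 = $27.27
SDI: $3029.68 × 0.01 = $30.30
AD&D insurance premium: $174.31
Roth 401(k) contribution: $3029.68 × 0.02 = $60.59
(Employer's $491.66 toward AD&D insurance premium is not withheld from the employee.)
Total deductions = $109.36 + $613.27 + $74.76 + $9.09 + $27.27 + $30.30 + $174.31 + $60.59 = $1098.95
Net pay = $3029.68 − $1098.95 = $1930.73

$1930.73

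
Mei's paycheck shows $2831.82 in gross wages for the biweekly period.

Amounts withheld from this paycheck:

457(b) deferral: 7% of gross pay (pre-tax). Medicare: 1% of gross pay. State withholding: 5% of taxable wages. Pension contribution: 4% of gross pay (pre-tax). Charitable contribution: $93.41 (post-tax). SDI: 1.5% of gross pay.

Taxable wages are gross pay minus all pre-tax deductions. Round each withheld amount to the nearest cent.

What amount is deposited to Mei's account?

$2230.09

Pension contribution: $2831.82 × 0.04 = $113.27
457(b) deferral: $2831.82 × 0.07 = $198.23
Pre-tax total = $113.27 + $198.23 = $311.50
Taxable wages = $2831.82 − $311.50 = $2520.32
State withholding: $2520.32 × 0.05 = $126.02
Medicare: $2831.82 × 0.01 = $28.32
SDI: $2831.82 × 0.015 = $42.48
Charitable contribution: $93.41
Total deductions = $113.27 + $198.23 + $126.02 + $28.32 + $42.48 + $93.41 = $601.73
Net pay = $2831.82 − $601.73 = $2230.09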